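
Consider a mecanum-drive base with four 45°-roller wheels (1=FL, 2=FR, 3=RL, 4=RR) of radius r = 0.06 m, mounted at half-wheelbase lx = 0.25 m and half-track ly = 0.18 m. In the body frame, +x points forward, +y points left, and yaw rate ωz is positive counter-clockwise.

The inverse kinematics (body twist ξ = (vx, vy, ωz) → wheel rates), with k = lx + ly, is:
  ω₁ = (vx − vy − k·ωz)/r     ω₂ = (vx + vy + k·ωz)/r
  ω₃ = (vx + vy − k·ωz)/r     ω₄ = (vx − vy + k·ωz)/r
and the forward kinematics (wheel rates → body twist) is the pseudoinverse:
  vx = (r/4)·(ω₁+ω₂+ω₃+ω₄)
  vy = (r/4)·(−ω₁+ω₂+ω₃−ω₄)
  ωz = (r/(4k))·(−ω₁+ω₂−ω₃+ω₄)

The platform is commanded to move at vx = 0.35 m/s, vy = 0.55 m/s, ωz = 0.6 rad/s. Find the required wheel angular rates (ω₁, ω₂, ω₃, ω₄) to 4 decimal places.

k = lx + ly = 0.25 + 0.18 = 0.4300;  k·ωz = 0.4300·0.6 = 0.2580
ω₁ (FL) = (vx − vy − k·ωz)/r = -0.4580/0.06 = -7.6333
ω₂ (FR) = (vx + vy + k·ωz)/r = 1.1580/0.06 = 19.3000
ω₃ (RL) = (vx + vy − k·ωz)/r = 0.6420/0.06 = 10.7000
ω₄ (RR) = (vx − vy + k·ωz)/r = 0.0580/0.06 = 0.9667

(-7.6333, 19.3000, 10.7000, 0.9667)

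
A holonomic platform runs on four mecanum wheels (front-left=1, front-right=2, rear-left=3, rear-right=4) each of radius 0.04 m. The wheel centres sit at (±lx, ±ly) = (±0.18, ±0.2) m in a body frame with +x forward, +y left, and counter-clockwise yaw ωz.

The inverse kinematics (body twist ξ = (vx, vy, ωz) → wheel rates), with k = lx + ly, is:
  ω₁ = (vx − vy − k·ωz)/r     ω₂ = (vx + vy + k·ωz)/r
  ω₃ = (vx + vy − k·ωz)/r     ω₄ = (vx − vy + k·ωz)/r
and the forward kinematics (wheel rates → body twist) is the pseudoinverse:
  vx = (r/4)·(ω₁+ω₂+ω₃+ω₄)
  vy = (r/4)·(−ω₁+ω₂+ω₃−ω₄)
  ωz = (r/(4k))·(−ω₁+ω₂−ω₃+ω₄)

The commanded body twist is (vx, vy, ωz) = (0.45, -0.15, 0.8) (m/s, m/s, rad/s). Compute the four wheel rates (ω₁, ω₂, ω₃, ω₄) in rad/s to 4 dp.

(7.4000, 15.1000, -0.1000, 22.6000)

k = lx + ly = 0.18 + 0.2 = 0.3800;  k·ωz = 0.3800·0.8 = 0.3040
ω₁ (FL) = (vx − vy − k·ωz)/r = 0.2960/0.04 = 7.4000
ω₂ (FR) = (vx + vy + k·ωz)/r = 0.6040/0.04 = 15.1000
ω₃ (RL) = (vx + vy − k·ωz)/r = -0.0040/0.04 = -0.1000
ω₄ (RR) = (vx − vy + k·ωz)/r = 0.9040/0.04 = 22.6000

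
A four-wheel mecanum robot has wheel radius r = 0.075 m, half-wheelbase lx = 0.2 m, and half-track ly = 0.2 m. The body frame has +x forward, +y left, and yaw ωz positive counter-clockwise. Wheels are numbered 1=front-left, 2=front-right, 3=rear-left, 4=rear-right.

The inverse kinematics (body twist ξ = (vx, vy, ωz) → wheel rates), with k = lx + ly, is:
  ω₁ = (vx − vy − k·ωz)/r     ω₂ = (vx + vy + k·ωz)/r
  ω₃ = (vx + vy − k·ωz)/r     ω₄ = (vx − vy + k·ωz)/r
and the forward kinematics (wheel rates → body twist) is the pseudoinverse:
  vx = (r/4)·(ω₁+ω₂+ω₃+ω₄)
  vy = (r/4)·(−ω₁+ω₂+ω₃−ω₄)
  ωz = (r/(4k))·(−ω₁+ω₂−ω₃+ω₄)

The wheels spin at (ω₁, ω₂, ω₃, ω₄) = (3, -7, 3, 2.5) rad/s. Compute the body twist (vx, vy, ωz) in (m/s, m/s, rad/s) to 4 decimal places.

(0.0281, -0.1781, -0.4922)

k = lx + ly = 0.2 + 0.2 = 0.4000
ω₁+ω₂+ω₃+ω₄ = 1.5000  →  vx = (0.075/4)·1.5000 = 0.0281
−ω₁+ω₂+ω₃−ω₄ = -9.5000  →  vy = (0.075/4)·-9.5000 = -0.1781
−ω₁+ω₂−ω₃+ω₄ = -10.5000  →  ωz = (0.075/1.6000)·-10.5000 = -0.4922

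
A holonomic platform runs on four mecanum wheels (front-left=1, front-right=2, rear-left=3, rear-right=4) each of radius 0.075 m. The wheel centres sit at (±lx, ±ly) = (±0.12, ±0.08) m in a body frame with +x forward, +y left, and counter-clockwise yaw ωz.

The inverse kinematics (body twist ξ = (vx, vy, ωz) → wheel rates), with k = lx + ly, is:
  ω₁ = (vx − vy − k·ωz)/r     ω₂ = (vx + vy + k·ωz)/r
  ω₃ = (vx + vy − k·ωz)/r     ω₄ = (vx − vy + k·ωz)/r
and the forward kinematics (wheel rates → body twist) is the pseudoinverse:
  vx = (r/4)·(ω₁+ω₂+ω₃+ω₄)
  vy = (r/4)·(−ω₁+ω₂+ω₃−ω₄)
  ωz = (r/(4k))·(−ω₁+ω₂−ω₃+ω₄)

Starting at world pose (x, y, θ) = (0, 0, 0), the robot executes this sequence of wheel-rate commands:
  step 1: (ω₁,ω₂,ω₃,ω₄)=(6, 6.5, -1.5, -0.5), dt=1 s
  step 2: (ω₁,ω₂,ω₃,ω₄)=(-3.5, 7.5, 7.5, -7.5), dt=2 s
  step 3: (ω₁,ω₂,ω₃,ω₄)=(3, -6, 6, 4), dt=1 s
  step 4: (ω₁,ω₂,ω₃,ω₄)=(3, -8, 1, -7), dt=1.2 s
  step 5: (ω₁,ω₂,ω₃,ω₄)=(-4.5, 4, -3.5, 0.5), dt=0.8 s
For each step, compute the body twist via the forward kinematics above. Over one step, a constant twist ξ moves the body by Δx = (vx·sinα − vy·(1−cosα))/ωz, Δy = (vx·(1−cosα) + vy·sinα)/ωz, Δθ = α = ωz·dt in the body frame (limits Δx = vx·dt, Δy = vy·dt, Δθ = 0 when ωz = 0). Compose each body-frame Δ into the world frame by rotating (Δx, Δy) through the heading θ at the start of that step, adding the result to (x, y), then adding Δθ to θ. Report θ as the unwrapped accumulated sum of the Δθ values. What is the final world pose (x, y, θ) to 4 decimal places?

step 1: ξ=(vx,vy,ωz)=(0.1969, -0.0094, 0.1406), dt=1.0 → body Δ=(0.1969, 0.0045, 0.1406) → world pose (0.1969, 0.0045, 0.1406)
step 2: ξ=(vx,vy,ωz)=(0.0750, 0.4875, -0.3750), dt=2.0 → body Δ=(0.4851, 0.8325, -0.7500) → world pose (0.5605, 0.8967, -0.6094)
step 3: ξ=(vx,vy,ωz)=(0.1312, -0.1312, -1.0312), dt=1.0 → body Δ=(0.0473, -0.1711, -1.0312) → world pose (0.5014, 0.7294, -1.6406)
step 4: ξ=(vx,vy,ωz)=(-0.2063, -0.0562, -1.7812), dt=1.2 → body Δ=(-0.1462, 0.1513, -2.1375) → world pose (0.6626, 0.8647, -3.7781)
step 5: ξ=(vx,vy,ωz)=(-0.0656, 0.0844, 1.1719), dt=0.8 → body Δ=(-0.0745, 0.0352, 0.9375) → world pose (0.7016, 0.7921, -2.8406)

(0.7016, 0.7921, -2.8406)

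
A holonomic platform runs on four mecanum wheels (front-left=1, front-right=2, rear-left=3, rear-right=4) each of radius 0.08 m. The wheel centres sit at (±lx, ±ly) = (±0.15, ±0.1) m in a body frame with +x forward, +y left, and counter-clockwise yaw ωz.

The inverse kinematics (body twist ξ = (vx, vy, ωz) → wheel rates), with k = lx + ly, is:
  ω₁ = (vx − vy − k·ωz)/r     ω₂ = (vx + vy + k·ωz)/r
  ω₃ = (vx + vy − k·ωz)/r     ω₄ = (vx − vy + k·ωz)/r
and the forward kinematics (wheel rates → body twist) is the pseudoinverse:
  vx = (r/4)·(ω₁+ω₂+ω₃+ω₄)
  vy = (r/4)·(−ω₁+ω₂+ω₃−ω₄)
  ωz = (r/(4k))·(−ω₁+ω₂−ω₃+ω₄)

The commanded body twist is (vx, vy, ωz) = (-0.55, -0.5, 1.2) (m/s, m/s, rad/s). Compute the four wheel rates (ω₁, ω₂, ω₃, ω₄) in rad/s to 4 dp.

(-4.3750, -9.3750, -16.8750, 3.1250)

k = lx + ly = 0.15 + 0.1 = 0.2500;  k·ωz = 0.2500·1.2 = 0.3000
ω₁ (FL) = (vx − vy − k·ωz)/r = -0.3500/0.08 = -4.3750
ω₂ (FR) = (vx + vy + k·ωz)/r = -0.7500/0.08 = -9.3750
ω₃ (RL) = (vx + vy − k·ωz)/r = -1.3500/0.08 = -16.8750
ω₄ (RR) = (vx − vy + k·ωz)/r = 0.2500/0.08 = 3.1250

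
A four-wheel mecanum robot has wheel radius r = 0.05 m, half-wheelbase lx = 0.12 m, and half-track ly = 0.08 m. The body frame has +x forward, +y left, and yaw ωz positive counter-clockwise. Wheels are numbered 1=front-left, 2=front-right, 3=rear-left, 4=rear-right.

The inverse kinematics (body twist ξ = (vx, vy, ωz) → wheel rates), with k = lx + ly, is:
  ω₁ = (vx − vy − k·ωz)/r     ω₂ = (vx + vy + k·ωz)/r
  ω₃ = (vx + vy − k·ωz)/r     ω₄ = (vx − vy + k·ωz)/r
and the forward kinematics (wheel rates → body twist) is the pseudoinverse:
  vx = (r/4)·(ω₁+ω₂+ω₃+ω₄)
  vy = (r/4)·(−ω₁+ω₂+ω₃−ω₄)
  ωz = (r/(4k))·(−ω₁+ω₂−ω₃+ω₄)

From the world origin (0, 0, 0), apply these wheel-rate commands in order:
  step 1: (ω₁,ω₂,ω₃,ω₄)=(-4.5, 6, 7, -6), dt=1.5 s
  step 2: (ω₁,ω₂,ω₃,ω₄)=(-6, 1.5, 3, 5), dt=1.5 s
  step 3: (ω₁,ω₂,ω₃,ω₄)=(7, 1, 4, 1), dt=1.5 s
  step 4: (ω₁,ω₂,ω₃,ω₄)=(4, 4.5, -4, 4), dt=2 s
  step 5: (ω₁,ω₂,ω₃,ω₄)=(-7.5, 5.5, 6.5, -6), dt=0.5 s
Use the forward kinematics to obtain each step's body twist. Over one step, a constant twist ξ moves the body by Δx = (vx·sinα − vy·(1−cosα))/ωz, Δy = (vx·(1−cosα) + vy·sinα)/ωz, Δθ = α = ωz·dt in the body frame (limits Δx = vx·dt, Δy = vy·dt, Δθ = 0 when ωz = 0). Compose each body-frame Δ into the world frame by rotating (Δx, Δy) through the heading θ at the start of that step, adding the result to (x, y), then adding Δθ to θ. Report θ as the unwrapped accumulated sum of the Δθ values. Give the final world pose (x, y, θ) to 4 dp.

(0.5038, 0.5377, 0.8906)

step 1: ξ=(vx,vy,ωz)=(0.0313, 0.2938, -0.1562), dt=1.5 → body Δ=(0.0978, 0.4311, -0.2344) → world pose (0.0978, 0.4311, -0.2344)
step 2: ξ=(vx,vy,ωz)=(0.0437, 0.0688, 0.5938), dt=1.5 → body Δ=(0.0143, 0.1174, 0.8906) → world pose (0.1390, 0.5420, 0.6562)
step 3: ξ=(vx,vy,ωz)=(0.1625, -0.0375, -0.5625), dt=1.5 → body Δ=(0.1935, -0.1467, -0.8438) → world pose (0.3818, 0.5438, -0.1875)
step 4: ξ=(vx,vy,ωz)=(0.1063, -0.0938, 0.5312), dt=2.0 → body Δ=(0.2653, -0.0515, 1.0625) → world pose (0.6329, 0.4438, 0.8750)
step 5: ξ=(vx,vy,ωz)=(-0.0188, 0.3188, 0.0312), dt=0.5 → body Δ=(-0.0106, 0.1593, 0.0156) → world pose (0.5038, 0.5377, 0.8906)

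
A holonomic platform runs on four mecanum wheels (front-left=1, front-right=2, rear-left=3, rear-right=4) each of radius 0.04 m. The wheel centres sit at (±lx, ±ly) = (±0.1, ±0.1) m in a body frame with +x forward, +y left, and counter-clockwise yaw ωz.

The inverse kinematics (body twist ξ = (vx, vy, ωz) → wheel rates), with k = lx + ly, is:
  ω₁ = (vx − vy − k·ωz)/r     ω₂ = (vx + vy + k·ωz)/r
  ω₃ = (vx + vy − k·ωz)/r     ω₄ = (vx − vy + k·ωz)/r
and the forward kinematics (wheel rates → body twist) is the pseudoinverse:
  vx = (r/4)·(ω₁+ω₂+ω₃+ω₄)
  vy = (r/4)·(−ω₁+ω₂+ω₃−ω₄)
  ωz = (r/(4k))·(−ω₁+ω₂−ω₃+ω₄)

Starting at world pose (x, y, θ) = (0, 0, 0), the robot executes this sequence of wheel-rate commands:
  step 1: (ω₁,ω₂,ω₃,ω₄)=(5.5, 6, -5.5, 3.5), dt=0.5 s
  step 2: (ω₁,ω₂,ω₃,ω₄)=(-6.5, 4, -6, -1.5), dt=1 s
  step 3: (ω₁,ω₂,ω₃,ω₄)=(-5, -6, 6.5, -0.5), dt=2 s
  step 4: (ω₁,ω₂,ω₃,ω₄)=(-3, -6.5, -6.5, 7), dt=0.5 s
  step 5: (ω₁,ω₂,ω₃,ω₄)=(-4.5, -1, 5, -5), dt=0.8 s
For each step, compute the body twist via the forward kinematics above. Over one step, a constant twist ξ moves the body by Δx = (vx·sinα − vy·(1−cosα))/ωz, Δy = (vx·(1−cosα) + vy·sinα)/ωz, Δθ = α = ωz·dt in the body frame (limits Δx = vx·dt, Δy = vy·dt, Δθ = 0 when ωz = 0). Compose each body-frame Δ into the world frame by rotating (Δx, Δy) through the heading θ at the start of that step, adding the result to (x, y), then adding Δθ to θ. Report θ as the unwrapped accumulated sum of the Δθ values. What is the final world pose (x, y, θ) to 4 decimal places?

step 1: ξ=(vx,vy,ωz)=(0.0950, -0.0850, 0.4750), dt=0.5 → body Δ=(0.0521, -0.0365, 0.2375) → world pose (0.0521, -0.0365, 0.2375)
step 2: ξ=(vx,vy,ωz)=(-0.1000, 0.0600, 0.7500), dt=1.0 → body Δ=(-0.1124, 0.0188, 0.7500) → world pose (-0.0615, -0.0447, 0.9875)
step 3: ξ=(vx,vy,ωz)=(-0.0500, 0.0600, -0.4000), dt=2.0 → body Δ=(-0.0442, 0.1455, -0.8000) → world pose (-0.2073, -0.0014, 0.1875)
step 4: ξ=(vx,vy,ωz)=(-0.0900, -0.1700, 0.5000), dt=0.5 → body Δ=(-0.0340, -0.0897, 0.2500) → world pose (-0.2240, -0.0959, 0.4375)
step 5: ξ=(vx,vy,ωz)=(-0.0550, 0.1350, -0.3250), dt=0.8 → body Δ=(-0.0295, 0.1125, -0.2600) → world pose (-0.2984, -0.0065, 0.1775)

(-0.2984, -0.0065, 0.1775)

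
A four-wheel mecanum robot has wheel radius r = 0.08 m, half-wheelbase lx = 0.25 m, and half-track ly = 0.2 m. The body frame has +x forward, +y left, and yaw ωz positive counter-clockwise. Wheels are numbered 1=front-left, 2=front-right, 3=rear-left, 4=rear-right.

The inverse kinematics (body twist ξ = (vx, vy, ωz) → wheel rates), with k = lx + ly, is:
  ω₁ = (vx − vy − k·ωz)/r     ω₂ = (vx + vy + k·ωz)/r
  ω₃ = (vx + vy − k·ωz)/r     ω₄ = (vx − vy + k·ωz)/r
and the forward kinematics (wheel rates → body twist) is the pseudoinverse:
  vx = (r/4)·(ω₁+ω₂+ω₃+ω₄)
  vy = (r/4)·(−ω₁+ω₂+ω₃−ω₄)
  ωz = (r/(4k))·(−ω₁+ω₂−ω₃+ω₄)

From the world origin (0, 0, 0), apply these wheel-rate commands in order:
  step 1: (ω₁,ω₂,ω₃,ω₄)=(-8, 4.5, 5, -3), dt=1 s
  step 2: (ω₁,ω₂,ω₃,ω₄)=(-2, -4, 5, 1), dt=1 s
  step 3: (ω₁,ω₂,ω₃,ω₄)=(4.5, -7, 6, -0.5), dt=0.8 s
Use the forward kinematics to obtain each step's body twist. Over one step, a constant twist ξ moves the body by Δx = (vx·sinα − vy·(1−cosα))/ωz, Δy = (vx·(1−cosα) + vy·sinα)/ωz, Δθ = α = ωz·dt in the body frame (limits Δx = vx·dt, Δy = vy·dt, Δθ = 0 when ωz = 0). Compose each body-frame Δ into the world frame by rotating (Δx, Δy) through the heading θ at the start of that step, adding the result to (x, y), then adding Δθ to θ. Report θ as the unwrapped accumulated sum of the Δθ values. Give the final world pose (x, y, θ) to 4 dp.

step 1: ξ=(vx,vy,ωz)=(-0.0300, 0.4100, 0.2000), dt=1.0 → body Δ=(-0.0707, 0.4043, 0.2000) → world pose (-0.0707, 0.4043, 0.2000)
step 2: ξ=(vx,vy,ωz)=(0.0000, 0.0400, -0.2667), dt=1.0 → body Δ=(0.0053, 0.0395, -0.2667) → world pose (-0.0733, 0.4441, -0.0667)
step 3: ξ=(vx,vy,ωz)=(0.0600, -0.1000, -0.8000), dt=0.8 → body Δ=(0.0201, -0.0895, -0.6400) → world pose (-0.0593, 0.3534, -0.7067)

(-0.0593, 0.3534, -0.7067)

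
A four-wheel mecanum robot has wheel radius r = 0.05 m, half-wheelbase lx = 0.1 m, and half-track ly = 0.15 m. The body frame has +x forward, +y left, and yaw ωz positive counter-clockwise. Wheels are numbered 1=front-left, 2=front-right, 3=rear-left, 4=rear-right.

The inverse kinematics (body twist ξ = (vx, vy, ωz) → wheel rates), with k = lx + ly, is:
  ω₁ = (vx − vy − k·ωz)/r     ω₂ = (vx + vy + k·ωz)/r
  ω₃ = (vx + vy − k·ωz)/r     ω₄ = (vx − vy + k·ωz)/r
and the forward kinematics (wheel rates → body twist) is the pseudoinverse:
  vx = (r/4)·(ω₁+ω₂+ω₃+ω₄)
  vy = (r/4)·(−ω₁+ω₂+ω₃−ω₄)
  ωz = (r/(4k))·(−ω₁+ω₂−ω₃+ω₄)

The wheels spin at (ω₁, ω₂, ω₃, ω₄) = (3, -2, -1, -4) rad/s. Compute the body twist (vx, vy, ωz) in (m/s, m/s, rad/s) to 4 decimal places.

k = lx + ly = 0.1 + 0.15 = 0.2500
ω₁+ω₂+ω₃+ω₄ = -4.0000  →  vx = (0.05/4)·-4.0000 = -0.0500
−ω₁+ω₂+ω₃−ω₄ = -2.0000  →  vy = (0.05/4)·-2.0000 = -0.0250
−ω₁+ω₂−ω₃+ω₄ = -8.0000  →  ωz = (0.05/1.0000)·-8.0000 = -0.4000

(-0.0500, -0.0250, -0.4000)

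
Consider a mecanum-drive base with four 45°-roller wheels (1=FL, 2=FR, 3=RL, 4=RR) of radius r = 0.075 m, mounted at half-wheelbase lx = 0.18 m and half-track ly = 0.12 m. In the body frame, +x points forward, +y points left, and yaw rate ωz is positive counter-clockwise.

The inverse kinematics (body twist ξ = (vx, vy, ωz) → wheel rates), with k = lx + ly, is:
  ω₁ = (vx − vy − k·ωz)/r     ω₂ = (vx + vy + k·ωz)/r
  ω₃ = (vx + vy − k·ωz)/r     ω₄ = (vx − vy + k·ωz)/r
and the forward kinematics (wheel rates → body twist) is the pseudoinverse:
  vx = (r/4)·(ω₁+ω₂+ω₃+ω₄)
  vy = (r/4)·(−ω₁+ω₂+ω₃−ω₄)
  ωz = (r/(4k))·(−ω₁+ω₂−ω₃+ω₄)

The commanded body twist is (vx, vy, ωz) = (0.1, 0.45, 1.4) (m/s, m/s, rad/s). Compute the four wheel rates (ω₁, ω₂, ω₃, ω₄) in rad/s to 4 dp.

(-10.2667, 12.9333, 1.7333, 0.9333)

k = lx + ly = 0.18 + 0.12 = 0.3000;  k·ωz = 0.3000·1.4 = 0.4200
ω₁ (FL) = (vx − vy − k·ωz)/r = -0.7700/0.075 = -10.2667
ω₂ (FR) = (vx + vy + k·ωz)/r = 0.9700/0.075 = 12.9333
ω₃ (RL) = (vx + vy − k·ωz)/r = 0.1300/0.075 = 1.7333
ω₄ (RR) = (vx − vy + k·ωz)/r = 0.0700/0.075 = 0.9333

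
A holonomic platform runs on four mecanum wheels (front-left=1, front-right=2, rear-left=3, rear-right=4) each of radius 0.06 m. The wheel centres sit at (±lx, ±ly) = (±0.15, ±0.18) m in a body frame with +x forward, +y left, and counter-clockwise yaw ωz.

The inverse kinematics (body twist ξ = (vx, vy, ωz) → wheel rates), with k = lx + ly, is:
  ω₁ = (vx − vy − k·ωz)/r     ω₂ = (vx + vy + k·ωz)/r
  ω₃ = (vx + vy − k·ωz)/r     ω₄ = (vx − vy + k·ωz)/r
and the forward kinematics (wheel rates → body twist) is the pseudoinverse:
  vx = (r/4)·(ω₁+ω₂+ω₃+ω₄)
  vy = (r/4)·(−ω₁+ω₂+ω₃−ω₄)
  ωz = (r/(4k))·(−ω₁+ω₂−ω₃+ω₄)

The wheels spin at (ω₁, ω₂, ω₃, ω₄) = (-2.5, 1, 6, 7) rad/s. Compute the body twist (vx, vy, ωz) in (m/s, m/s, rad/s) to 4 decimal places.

(0.1725, 0.0375, 0.2045)

k = lx + ly = 0.15 + 0.18 = 0.3300
ω₁+ω₂+ω₃+ω₄ = 11.5000  →  vx = (0.06/4)·11.5000 = 0.1725
−ω₁+ω₂+ω₃−ω₄ = 2.5000  →  vy = (0.06/4)·2.5000 = 0.0375
−ω₁+ω₂−ω₃+ω₄ = 4.5000  →  ωz = (0.06/1.3200)·4.5000 = 0.2045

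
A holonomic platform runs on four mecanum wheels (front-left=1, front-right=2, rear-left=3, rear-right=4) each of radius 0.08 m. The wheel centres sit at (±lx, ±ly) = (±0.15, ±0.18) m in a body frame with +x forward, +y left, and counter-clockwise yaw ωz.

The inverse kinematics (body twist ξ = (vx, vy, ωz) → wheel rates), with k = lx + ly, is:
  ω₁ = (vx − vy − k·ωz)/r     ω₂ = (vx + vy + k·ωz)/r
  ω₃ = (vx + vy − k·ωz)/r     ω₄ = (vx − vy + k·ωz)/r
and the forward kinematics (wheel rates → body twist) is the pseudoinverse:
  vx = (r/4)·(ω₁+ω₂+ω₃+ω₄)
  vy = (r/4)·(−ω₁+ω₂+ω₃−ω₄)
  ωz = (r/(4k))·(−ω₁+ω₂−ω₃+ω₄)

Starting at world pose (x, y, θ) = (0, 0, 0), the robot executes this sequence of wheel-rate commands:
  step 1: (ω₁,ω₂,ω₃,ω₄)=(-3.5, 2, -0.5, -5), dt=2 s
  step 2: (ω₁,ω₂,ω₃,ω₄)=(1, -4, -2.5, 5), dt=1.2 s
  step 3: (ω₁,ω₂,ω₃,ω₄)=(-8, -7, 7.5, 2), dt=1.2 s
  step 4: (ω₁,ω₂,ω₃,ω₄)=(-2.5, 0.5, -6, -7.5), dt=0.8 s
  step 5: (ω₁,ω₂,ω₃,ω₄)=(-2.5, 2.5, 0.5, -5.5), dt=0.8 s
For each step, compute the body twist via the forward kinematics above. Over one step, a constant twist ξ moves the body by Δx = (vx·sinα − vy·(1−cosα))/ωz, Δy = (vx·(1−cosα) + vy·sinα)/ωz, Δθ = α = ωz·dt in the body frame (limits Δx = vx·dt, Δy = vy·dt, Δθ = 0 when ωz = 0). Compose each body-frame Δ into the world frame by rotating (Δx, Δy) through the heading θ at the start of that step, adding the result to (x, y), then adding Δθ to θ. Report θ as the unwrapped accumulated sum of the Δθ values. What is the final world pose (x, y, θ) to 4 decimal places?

step 1: ξ=(vx,vy,ωz)=(-0.1400, 0.2000, 0.0606), dt=2.0 → body Δ=(-0.3035, 0.3821, 0.1212) → world pose (-0.3035, 0.3821, 0.1212)
step 2: ξ=(vx,vy,ωz)=(-0.0100, -0.2500, 0.1515), dt=1.2 → body Δ=(0.0153, -0.2994, 0.1818) → world pose (-0.2522, 0.0867, 0.3030)
step 3: ξ=(vx,vy,ωz)=(-0.1100, 0.1300, -0.2727), dt=1.2 → body Δ=(-0.1044, 0.1746, -0.3273) → world pose (-0.4039, 0.2222, -0.0242)
step 4: ξ=(vx,vy,ωz)=(-0.3100, 0.0900, 0.0909), dt=0.8 → body Δ=(-0.2504, 0.0629, 0.0727) → world pose (-0.6527, 0.2912, 0.0485)
step 5: ξ=(vx,vy,ωz)=(-0.1000, 0.2200, -0.0606), dt=0.8 → body Δ=(-0.0757, 0.1779, -0.0485) → world pose (-0.7369, 0.4652, 0.0000)

(-0.7369, 0.4652, 0.0000)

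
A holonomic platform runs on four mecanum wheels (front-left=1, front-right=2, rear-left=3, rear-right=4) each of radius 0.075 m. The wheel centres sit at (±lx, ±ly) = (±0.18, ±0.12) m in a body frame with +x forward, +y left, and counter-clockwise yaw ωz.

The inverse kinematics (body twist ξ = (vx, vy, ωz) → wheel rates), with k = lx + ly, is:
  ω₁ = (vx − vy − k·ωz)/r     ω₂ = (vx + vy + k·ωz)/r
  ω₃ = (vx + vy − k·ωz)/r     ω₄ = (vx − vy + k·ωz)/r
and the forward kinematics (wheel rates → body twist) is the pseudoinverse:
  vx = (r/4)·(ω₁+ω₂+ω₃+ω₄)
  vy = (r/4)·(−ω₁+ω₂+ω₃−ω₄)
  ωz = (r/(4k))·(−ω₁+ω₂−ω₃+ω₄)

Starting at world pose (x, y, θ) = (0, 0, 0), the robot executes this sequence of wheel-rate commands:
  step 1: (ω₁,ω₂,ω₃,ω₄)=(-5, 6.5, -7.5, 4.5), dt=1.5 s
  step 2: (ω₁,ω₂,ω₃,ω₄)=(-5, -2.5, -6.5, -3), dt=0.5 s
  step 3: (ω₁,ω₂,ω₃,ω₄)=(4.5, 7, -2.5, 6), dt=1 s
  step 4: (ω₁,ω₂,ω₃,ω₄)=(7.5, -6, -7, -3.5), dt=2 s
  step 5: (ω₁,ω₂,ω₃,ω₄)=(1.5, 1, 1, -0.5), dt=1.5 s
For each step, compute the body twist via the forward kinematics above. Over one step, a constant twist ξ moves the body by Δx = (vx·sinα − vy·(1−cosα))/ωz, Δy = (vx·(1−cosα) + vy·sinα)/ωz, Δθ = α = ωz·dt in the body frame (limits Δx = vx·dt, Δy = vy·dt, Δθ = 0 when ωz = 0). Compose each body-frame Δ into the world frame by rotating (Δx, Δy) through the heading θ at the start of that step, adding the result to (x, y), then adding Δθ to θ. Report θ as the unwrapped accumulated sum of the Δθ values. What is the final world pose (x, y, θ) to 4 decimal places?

(0.4796, 0.4008, 1.6406)

step 1: ξ=(vx,vy,ωz)=(-0.0281, -0.0094, 1.4688), dt=1.5 → body Δ=(-0.0053, -0.0356, 2.2031) → world pose (-0.0053, -0.0356, 2.2031)
step 2: ξ=(vx,vy,ωz)=(-0.3187, -0.0188, 0.3750), dt=0.5 → body Δ=(-0.1576, -0.0242, 0.1875) → world pose (0.1074, -0.1484, 2.3906)
step 3: ξ=(vx,vy,ωz)=(0.2812, -0.1125, 0.6875), dt=1.0 → body Δ=(0.2968, -0.0109, 0.6875) → world pose (-0.1021, 0.0621, 3.0781)
step 4: ξ=(vx,vy,ωz)=(-0.1688, -0.3187, -0.6250), dt=2.0 → body Δ=(-0.6054, -0.2991, -1.2500) → world pose (0.5210, 0.3222, 1.8281)
step 5: ξ=(vx,vy,ωz)=(0.0562, 0.0188, -0.1250), dt=1.5 → body Δ=(0.0865, 0.0201, -0.1875) → world pose (0.4796, 0.4008, 1.6406)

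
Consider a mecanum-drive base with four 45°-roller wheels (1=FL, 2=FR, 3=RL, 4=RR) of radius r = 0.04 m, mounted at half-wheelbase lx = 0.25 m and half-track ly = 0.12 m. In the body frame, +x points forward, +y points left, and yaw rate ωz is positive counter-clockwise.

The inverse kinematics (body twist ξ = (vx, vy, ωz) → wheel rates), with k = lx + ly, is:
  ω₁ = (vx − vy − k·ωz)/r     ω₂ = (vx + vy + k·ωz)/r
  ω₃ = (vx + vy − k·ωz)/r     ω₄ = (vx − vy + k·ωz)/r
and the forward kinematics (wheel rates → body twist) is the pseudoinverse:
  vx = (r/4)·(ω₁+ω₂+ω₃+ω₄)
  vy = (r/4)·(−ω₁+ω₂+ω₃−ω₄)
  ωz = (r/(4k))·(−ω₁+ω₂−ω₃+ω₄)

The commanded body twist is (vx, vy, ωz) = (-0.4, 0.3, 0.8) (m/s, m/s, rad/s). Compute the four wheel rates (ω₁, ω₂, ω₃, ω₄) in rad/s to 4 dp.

k = lx + ly = 0.25 + 0.12 = 0.3700;  k·ωz = 0.3700·0.8 = 0.2960
ω₁ (FL) = (vx − vy − k·ωz)/r = -0.9960/0.04 = -24.9000
ω₂ (FR) = (vx + vy + k·ωz)/r = 0.1960/0.04 = 4.9000
ω₃ (RL) = (vx + vy − k·ωz)/r = -0.3960/0.04 = -9.9000
ω₄ (RR) = (vx − vy + k·ωz)/r = -0.4040/0.04 = -10.1000

(-24.9000, 4.9000, -9.9000, -10.1000)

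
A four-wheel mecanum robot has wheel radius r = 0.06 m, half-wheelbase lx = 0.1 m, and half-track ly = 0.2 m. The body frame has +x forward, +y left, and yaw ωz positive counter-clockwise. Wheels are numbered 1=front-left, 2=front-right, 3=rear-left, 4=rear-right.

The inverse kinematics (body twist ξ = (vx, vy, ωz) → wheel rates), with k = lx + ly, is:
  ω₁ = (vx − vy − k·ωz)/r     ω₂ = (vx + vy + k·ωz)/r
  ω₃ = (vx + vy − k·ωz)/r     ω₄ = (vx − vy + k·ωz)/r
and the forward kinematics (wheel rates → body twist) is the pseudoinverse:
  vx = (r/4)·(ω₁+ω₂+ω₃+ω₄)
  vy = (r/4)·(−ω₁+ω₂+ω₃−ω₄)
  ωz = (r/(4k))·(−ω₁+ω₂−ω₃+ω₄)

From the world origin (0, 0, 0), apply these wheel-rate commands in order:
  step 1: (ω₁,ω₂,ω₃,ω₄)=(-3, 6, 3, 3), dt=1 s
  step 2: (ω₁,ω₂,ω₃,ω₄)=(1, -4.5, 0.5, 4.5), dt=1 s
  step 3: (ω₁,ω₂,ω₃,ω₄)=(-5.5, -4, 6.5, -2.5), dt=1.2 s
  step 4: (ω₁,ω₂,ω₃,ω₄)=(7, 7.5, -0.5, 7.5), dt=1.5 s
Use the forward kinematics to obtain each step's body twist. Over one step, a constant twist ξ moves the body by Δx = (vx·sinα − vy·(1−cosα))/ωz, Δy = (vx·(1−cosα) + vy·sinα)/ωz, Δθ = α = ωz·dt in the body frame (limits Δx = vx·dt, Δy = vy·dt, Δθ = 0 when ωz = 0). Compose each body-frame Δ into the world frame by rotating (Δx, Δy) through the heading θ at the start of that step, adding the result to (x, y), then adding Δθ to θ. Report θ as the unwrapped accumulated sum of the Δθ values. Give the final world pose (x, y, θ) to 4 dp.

step 1: ξ=(vx,vy,ωz)=(0.1350, 0.1350, 0.4500), dt=1.0 → body Δ=(0.1006, 0.1604, 0.4500) → world pose (0.1006, 0.1604, 0.4500)
step 2: ξ=(vx,vy,ωz)=(0.0225, -0.1425, -0.0750), dt=1.0 → body Δ=(0.0171, -0.1432, -0.0750) → world pose (0.1783, 0.0389, 0.3750)
step 3: ξ=(vx,vy,ωz)=(-0.0825, 0.1575, -0.3750), dt=1.2 → body Δ=(-0.0539, 0.2046, -0.4500) → world pose (0.0533, 0.2095, -0.0750)
step 4: ξ=(vx,vy,ωz)=(0.3225, -0.1125, 0.4250), dt=1.5 → body Δ=(0.5036, -0.0085, 0.6375) → world pose (0.5549, 0.1633, 0.5625)

(0.5549, 0.1633, 0.5625)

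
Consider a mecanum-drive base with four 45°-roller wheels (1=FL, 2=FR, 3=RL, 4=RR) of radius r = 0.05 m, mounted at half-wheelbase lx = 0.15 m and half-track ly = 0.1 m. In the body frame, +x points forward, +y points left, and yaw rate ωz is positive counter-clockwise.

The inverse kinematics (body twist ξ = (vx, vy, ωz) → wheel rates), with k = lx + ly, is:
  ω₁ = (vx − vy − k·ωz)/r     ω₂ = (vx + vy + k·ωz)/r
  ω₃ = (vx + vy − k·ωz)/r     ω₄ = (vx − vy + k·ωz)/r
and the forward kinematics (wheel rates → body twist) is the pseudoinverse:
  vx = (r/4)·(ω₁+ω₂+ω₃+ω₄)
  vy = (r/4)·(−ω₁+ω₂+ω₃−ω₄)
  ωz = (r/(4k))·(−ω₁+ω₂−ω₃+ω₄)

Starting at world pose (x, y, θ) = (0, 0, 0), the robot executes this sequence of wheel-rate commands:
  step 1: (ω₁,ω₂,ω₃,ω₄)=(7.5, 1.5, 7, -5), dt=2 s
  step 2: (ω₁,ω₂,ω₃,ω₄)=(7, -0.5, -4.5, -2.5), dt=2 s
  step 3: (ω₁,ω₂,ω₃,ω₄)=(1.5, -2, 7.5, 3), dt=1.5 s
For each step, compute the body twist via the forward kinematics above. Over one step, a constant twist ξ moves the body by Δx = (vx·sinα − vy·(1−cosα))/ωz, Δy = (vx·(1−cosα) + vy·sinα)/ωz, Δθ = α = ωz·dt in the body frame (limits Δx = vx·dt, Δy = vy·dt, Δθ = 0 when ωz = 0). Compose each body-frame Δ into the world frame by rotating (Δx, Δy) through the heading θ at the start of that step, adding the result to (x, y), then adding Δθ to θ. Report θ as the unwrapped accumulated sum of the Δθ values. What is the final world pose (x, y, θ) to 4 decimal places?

(-0.1024, -0.0857, -2.9500)

step 1: ξ=(vx,vy,ωz)=(0.1375, 0.0750, -0.9000), dt=2.0 → body Δ=(0.2510, -0.1063, -1.8000) → world pose (0.2510, -0.1063, -1.8000)
step 2: ξ=(vx,vy,ωz)=(-0.0062, -0.1188, -0.2750), dt=2.0 → body Δ=(-0.0756, -0.2224, -0.5500) → world pose (0.0517, 0.0178, -2.3500)
step 3: ξ=(vx,vy,ωz)=(0.1250, 0.0125, -0.4000), dt=1.5 → body Δ=(0.1819, -0.0369, -0.6000) → world pose (-0.1024, -0.0857, -2.9500)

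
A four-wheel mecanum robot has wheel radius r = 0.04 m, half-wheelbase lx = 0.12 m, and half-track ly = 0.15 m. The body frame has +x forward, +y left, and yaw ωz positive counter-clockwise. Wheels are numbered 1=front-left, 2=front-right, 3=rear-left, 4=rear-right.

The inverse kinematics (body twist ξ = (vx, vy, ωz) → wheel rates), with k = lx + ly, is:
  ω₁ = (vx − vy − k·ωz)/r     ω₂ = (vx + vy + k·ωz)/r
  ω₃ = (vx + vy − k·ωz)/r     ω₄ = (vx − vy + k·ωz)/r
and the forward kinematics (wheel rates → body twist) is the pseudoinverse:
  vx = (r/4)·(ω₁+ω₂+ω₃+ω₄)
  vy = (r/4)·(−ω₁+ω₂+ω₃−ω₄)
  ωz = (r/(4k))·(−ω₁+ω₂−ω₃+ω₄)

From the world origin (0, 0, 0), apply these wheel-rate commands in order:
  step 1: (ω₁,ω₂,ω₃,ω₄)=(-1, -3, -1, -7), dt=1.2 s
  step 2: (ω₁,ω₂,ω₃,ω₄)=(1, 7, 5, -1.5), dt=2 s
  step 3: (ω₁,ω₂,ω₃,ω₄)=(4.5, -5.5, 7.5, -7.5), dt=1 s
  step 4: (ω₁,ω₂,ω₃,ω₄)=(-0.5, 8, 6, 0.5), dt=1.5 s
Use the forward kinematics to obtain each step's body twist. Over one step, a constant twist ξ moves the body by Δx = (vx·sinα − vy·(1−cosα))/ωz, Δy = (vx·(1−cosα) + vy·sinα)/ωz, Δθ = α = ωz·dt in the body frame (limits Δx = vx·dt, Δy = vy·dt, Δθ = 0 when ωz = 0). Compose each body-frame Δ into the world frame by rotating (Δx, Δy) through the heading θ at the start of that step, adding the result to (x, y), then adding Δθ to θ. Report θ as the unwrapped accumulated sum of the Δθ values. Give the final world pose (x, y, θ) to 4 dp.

(0.4701, 0.1309, -1.1519)

step 1: ξ=(vx,vy,ωz)=(-0.1200, 0.0400, -0.2963), dt=1.2 → body Δ=(-0.1325, 0.0723, -0.3556) → world pose (-0.1325, 0.0723, -0.3556)
step 2: ξ=(vx,vy,ωz)=(0.1150, 0.1250, -0.0185), dt=2.0 → body Δ=(0.2346, 0.2457, -0.0370) → world pose (0.1729, 0.2210, -0.3926)
step 3: ξ=(vx,vy,ωz)=(-0.0100, 0.0500, -0.9259), dt=1.0 → body Δ=(0.0129, 0.0475, -0.9259) → world pose (0.2030, 0.2599, -1.3185)
step 4: ξ=(vx,vy,ωz)=(0.1400, 0.1400, 0.1111), dt=1.5 → body Δ=(0.1916, 0.2265, 0.1667) → world pose (0.4701, 0.1309, -1.1519)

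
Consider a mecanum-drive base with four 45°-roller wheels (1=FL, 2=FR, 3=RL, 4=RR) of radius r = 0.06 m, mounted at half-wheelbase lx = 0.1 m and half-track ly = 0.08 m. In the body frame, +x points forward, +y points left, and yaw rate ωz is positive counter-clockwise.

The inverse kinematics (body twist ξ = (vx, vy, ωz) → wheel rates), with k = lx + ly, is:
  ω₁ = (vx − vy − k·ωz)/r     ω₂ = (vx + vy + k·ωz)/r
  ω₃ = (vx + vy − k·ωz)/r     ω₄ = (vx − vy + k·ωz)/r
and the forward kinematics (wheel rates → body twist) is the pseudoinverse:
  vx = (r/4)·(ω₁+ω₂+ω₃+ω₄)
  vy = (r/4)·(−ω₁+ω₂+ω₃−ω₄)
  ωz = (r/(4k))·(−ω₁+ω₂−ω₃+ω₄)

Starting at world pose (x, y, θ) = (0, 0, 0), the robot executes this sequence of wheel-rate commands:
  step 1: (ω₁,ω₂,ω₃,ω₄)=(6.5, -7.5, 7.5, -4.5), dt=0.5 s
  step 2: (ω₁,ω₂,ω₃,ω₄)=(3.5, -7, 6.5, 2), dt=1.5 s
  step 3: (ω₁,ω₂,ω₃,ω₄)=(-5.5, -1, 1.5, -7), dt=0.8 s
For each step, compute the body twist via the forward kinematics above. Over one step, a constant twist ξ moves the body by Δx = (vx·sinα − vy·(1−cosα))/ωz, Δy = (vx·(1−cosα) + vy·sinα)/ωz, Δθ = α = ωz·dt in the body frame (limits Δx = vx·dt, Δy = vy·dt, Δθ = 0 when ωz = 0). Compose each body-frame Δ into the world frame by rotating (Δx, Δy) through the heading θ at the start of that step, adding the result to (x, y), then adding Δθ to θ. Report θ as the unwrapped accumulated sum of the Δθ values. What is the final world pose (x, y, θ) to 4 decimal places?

step 1: ξ=(vx,vy,ωz)=(0.0300, -0.0300, -2.1667), dt=0.5 → body Δ=(0.0049, -0.0196, -1.0833) → world pose (0.0049, -0.0196, -1.0833)
step 2: ξ=(vx,vy,ωz)=(0.0750, -0.0900, -1.2500), dt=1.5 → body Δ=(-0.0363, -0.1467, -1.8750) → world pose (-0.1417, -0.0562, -2.9583)
step 3: ξ=(vx,vy,ωz)=(-0.1800, 0.1950, -0.3333), dt=0.8 → body Δ=(-0.1216, 0.1732, -0.2667) → world pose (0.0094, -0.2044, -3.2250)

(0.0094, -0.2044, -3.2250)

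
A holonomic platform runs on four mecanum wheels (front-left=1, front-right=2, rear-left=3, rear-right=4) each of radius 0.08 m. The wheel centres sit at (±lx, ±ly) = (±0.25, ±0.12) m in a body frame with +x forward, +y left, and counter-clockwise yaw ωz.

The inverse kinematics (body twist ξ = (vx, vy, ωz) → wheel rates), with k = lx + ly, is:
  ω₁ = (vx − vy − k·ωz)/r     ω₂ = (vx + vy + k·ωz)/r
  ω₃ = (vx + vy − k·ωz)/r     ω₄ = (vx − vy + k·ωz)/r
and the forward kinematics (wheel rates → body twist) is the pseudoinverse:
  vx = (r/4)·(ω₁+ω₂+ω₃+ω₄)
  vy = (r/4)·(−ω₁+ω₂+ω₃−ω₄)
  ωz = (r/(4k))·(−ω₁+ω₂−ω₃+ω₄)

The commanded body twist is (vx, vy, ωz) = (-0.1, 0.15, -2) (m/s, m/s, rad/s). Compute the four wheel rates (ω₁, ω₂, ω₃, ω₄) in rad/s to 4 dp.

(6.1250, -8.6250, 9.8750, -12.3750)

k = lx + ly = 0.25 + 0.12 = 0.3700;  k·ωz = 0.3700·-2 = -0.7400
ω₁ (FL) = (vx − vy − k·ωz)/r = 0.4900/0.08 = 6.1250
ω₂ (FR) = (vx + vy + k·ωz)/r = -0.6900/0.08 = -8.6250
ω₃ (RL) = (vx + vy − k·ωz)/r = 0.7900/0.08 = 9.8750
ω₄ (RR) = (vx − vy + k·ωz)/r = -0.9900/0.08 = -12.3750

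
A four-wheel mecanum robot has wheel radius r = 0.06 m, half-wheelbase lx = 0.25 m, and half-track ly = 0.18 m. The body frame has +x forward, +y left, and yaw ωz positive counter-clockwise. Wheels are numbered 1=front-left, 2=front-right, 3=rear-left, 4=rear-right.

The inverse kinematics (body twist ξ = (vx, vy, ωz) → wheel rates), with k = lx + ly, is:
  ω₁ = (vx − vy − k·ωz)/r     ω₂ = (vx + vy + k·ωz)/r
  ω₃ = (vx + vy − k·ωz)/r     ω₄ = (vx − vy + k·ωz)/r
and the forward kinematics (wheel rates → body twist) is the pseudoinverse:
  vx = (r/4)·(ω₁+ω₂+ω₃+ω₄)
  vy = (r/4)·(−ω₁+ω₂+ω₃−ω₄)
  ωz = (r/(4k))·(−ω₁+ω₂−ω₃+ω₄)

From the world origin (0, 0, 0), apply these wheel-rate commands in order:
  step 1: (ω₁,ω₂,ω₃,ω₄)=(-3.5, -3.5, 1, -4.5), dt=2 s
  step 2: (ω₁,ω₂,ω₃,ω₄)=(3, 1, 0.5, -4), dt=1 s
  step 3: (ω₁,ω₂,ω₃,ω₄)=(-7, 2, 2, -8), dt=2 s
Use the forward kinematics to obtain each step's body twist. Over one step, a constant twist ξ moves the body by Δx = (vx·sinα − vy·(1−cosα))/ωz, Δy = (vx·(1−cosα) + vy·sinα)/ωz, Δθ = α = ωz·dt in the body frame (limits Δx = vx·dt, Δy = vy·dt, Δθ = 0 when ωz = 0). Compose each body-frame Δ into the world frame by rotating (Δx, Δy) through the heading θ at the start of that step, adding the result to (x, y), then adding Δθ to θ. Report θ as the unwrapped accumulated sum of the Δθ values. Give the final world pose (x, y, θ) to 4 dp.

(-0.1724, 0.9037, -0.6802)

step 1: ξ=(vx,vy,ωz)=(-0.1575, 0.0825, -0.1919), dt=2.0 → body Δ=(-0.2761, 0.2207, -0.3837) → world pose (-0.2761, 0.2207, -0.3837)
step 2: ξ=(vx,vy,ωz)=(0.0075, 0.0375, -0.2267), dt=1.0 → body Δ=(0.0117, 0.0363, -0.2267) → world pose (-0.2516, 0.2500, -0.6105)
step 3: ξ=(vx,vy,ωz)=(-0.1650, 0.2850, -0.0349), dt=2.0 → body Δ=(-0.3099, 0.5810, -0.0698) → world pose (-0.1724, 0.9037, -0.6802)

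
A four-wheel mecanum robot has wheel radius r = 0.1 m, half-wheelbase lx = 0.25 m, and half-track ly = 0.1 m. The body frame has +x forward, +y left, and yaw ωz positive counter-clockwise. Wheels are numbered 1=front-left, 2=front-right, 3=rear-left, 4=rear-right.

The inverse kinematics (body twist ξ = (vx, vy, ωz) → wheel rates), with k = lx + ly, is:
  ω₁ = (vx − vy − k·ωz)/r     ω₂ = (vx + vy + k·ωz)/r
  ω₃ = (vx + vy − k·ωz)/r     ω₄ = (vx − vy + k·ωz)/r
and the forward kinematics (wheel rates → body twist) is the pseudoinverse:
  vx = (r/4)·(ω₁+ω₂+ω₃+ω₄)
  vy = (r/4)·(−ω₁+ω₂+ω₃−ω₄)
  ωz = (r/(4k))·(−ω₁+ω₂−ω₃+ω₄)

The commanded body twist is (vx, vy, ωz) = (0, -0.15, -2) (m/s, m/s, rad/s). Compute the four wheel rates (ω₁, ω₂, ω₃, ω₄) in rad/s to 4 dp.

(8.5000, -8.5000, 5.5000, -5.5000)

k = lx + ly = 0.25 + 0.1 = 0.3500;  k·ωz = 0.3500·-2 = -0.7000
ω₁ (FL) = (vx − vy − k·ωz)/r = 0.8500/0.1 = 8.5000
ω₂ (FR) = (vx + vy + k·ωz)/r = -0.8500/0.1 = -8.5000
ω₃ (RL) = (vx + vy − k·ωz)/r = 0.5500/0.1 = 5.5000
ω₄ (RR) = (vx − vy + k·ωz)/r = -0.5500/0.1 = -5.5000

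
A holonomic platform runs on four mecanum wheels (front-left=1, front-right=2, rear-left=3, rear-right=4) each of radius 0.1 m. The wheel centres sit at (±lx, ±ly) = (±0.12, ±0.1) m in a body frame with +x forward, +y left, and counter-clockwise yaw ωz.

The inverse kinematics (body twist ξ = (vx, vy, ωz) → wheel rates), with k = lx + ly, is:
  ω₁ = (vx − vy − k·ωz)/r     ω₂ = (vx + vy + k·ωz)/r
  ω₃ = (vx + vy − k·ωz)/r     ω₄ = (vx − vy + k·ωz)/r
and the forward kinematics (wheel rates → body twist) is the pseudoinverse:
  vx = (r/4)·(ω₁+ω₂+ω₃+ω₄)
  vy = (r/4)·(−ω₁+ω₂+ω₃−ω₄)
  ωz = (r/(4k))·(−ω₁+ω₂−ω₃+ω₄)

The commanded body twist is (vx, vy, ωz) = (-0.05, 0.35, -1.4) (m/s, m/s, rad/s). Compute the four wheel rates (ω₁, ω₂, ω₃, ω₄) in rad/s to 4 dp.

k = lx + ly = 0.12 + 0.1 = 0.2200;  k·ωz = 0.2200·-1.4 = -0.3080
ω₁ (FL) = (vx − vy − k·ωz)/r = -0.0920/0.1 = -0.9200
ω₂ (FR) = (vx + vy + k·ωz)/r = -0.0080/0.1 = -0.0800
ω₃ (RL) = (vx + vy − k·ωz)/r = 0.6080/0.1 = 6.0800
ω₄ (RR) = (vx − vy + k·ωz)/r = -0.7080/0.1 = -7.0800

(-0.9200, -0.0800, 6.0800, -7.0800)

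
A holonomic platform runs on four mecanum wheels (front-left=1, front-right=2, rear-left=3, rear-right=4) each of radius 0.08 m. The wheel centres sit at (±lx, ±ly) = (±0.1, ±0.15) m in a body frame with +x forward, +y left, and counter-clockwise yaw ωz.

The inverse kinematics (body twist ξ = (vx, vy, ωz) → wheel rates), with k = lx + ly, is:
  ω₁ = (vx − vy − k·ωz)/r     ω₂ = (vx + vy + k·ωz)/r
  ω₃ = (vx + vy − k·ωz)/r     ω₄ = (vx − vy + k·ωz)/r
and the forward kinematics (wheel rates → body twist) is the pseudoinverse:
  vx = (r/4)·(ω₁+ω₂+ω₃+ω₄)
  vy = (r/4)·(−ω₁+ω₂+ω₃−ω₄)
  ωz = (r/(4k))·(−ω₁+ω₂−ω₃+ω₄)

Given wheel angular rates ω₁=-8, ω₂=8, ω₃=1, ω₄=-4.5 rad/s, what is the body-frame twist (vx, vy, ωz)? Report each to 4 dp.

(-0.0700, 0.4300, 0.8400)

k = lx + ly = 0.1 + 0.15 = 0.2500
ω₁+ω₂+ω₃+ω₄ = -3.5000  →  vx = (0.08/4)·-3.5000 = -0.0700
−ω₁+ω₂+ω₃−ω₄ = 21.5000  →  vy = (0.08/4)·21.5000 = 0.4300
−ω₁+ω₂−ω₃+ω₄ = 10.5000  →  ωz = (0.08/1.0000)·10.5000 = 0.8400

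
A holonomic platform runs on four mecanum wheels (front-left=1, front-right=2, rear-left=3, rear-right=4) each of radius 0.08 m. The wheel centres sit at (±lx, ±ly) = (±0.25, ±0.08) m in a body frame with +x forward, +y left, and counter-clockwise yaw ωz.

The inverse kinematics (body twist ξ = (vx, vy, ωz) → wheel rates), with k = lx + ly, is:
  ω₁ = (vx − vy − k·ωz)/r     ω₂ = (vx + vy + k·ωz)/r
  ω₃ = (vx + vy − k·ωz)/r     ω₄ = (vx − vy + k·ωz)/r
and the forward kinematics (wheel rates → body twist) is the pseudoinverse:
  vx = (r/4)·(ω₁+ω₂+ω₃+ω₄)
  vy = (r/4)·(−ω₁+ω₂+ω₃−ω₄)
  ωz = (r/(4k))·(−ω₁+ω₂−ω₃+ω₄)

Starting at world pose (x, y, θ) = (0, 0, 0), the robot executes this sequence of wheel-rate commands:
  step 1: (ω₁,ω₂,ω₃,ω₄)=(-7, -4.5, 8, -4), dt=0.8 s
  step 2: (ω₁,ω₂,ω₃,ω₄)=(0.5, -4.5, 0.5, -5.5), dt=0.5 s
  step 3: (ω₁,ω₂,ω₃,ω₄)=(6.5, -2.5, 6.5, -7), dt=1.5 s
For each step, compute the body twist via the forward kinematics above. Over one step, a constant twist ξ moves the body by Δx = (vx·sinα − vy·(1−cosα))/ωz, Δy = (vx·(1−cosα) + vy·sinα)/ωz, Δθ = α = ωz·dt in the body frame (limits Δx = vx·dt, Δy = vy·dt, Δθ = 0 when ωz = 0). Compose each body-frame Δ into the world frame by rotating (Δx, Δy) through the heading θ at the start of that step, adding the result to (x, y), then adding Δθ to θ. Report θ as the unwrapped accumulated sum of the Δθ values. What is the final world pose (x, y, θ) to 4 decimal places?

step 1: ξ=(vx,vy,ωz)=(-0.1500, 0.2900, -0.5758), dt=0.8 → body Δ=(-0.0633, 0.2510, -0.4606) → world pose (-0.0633, 0.2510, -0.4606)
step 2: ξ=(vx,vy,ωz)=(-0.1800, 0.0200, -0.6667), dt=0.5 → body Δ=(-0.0867, 0.0247, -0.3333) → world pose (-0.1300, 0.3117, -0.7939)
step 3: ξ=(vx,vy,ωz)=(0.0700, 0.0900, -1.3636), dt=1.5 → body Δ=(0.1418, -0.0161, -2.0455) → world pose (-0.0420, 0.1993, -2.8394)

(-0.0420, 0.1993, -2.8394)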